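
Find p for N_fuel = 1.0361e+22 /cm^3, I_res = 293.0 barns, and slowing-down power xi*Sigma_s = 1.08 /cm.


p = exp(-N * I * 1e-24 / (xi*Sigma_s))
p = exp(-1.0361e+22 * 293.0 * 1e-24 / 1.08)
p = 0.060151

0.060151


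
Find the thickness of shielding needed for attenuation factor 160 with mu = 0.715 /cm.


x = ln(factor) / mu
x = ln(160) / 0.715
x = 7.0981 cm

7.0981


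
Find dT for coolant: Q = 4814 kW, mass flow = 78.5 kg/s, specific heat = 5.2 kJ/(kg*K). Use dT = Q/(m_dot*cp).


dT = Q / (m_dot * cp)
dT = 4814 / (78.5 * 5.2)
dT = 11.793 C

11.793


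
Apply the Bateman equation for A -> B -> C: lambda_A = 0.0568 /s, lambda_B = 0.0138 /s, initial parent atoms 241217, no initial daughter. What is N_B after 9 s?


N_B(t) = lambda_A * N_A0 / (lambda_B - lambda_A) * [exp(-lambda_A*t) - exp(-lambda_B*t)]
exp(-0.0568*9) = 0.5997754; exp(-0.0138*9) = 0.8832032
N_B = 0.0568 * 241217 / (0.0138 - 0.0568) * (0.5997754 - 0.8832032)
N_B = 90309

90309


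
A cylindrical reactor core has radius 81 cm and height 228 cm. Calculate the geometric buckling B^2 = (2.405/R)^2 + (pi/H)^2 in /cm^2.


B^2 = (2.405/R)^2 + (pi/H)^2
B^2 = (2.405/81)^2 + (pi/228)^2
B^2 = 0.0010714 /cm^2

0.0010714


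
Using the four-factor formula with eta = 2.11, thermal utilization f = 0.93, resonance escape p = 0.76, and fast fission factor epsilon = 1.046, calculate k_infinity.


k_inf = eta * f * p * epsilon
k_inf = 2.11 * 0.93 * 0.76 * 1.046
k_inf = 1.5600

1.5600


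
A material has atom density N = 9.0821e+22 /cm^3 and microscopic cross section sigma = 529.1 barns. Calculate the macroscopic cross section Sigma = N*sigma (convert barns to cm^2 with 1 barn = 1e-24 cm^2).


Sigma = N * sigma_barns * 1e-24
Sigma = 9.0821e+22 * 529.1 * 1e-24
Sigma = 48.053 /cm

48.053


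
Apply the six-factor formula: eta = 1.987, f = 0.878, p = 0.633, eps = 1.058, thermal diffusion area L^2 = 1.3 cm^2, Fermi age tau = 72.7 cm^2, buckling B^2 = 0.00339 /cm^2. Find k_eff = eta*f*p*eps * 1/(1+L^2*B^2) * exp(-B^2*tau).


k_inf = eta*f*p*eps = 1.987*0.878*0.633*1.058 = 1.168374
P_TNL = 1/(1 + L^2*B^2) = 1/(1 + 1.3*0.00339) = 0.9956123
P_FNL = exp(-B^2*tau) = exp(-0.00339*72.7) = 0.7815681
k_eff = k_inf * P_TNL * P_FNL = 1.168374 * 0.9956123 * 0.7815681
k_eff = 0.90916

0.90916


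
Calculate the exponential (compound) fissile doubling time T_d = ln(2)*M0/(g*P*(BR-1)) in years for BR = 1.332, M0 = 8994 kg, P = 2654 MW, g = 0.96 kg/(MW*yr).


Breeding gain G = BR - 1 = 1.332 - 1 = 0.332
Fissile production rate = g * P * G = 0.96 * 2654 * 0.332 = 845.88288 kg/yr
T_d = ln(2) * M0 / (g * P * G)
T_d = ln(2) * 8994 / 845.88288 = 7.3700 yr

7.3700


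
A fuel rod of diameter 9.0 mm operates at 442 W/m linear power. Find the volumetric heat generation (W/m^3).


r = D / 2 / 1000 = 9.0 / 2 / 1000 = 0.0045 m
q''' = q' / (pi * r^2)
q''' = 442 / (pi * 0.0045^2)
q''' = 6.9478e+06 W/m^3

6.9478e+06


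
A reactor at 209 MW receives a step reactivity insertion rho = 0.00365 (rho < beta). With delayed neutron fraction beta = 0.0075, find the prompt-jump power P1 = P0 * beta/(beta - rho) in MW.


P1/P0 = beta / (beta - rho)
P1/P0 = 0.0075 / (0.0075 - 0.00365) = 1.948052
P1 = 209 * 1.948052 = 407.14 MW

407.14


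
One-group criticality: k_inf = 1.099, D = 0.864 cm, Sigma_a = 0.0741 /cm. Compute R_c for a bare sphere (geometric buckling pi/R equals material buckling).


L^2 = D / Sigma_a = 0.864 / 0.0741 = 11.65992 cm^2
B_m^2 = (k_inf - 1) / L^2 = (1.099 - 1) / 11.65992 = 0.008490624 /cm^2
For a bare sphere: B_g = pi/R, so R_c = pi / sqrt(B_m^2)
R_c = pi / sqrt(0.008490624) = 34.094 cm

34.094


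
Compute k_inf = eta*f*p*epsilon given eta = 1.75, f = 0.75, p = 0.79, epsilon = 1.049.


k_inf = eta * f * p * epsilon
k_inf = 1.75 * 0.75 * 0.79 * 1.049
k_inf = 1.0877

1.0877


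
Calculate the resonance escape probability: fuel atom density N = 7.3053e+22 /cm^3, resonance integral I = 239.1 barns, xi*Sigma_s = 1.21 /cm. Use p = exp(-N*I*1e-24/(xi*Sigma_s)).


p = exp(-N * I * 1e-24 / (xi*Sigma_s))
p = exp(-7.3053e+22 * 239.1 * 1e-24 / 1.21)
p = 5.3794e-07

5.3794e-07


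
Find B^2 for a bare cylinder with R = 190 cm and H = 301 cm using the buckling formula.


B^2 = (2.405/R)^2 + (pi/H)^2
B^2 = (2.405/190)^2 + (pi/301)^2
B^2 = 2.6916e-04 /cm^2

2.6916e-04


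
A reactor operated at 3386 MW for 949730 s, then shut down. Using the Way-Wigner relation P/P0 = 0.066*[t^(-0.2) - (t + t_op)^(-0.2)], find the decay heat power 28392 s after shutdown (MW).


P/P0 = 0.066 * [t^(-0.2) - (t + t_op)^(-0.2)]
P/P0 = 0.066 * [28392^(-0.2) - (28392 + 949730)^(-0.2)]
P/P0 = 0.066 * [0.1286355 - 0.06337550] = 0.004307160
P = 3386 * 0.004307160 = 14.584 MW

14.584


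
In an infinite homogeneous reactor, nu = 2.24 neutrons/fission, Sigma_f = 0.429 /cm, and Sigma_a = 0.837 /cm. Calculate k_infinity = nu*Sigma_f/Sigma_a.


k_inf = nu * Sigma_f / Sigma_a
k_inf = 2.24 * 0.429 / 0.837
k_inf = 1.1481

1.1481


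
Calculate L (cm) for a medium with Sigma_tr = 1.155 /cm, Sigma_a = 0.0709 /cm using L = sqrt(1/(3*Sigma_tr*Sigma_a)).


D = 1 / (3 * Sigma_tr) = 1 / (3 * 1.155) = 0.2886003 cm
L = sqrt(D / Sigma_a)
L = sqrt(0.2886003 / 0.0709)
L = 2.0176 cm

2.0176


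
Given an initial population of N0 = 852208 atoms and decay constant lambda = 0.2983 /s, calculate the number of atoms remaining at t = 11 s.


N = N0 * exp(-lambda * t)
N = 852208 * exp(-0.2983 * 11)
N = 32025

32025


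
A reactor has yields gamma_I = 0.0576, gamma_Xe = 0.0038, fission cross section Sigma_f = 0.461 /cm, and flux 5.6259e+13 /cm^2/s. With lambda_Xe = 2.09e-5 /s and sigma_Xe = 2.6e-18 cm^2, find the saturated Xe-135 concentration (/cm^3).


Xe_eq = (gamma_I + gamma_Xe) * Sigma_f * phi / (lambda_Xe + sigma_Xe * phi)
Numerator = (0.0576 + 0.0038) * 0.461 * 5.6259e+13 = 1.592433e+12
Denominator = 2.09e-5 + 2.6e-18 * 5.6259e+13 = 1.671734e-04
Xe_eq = 1.592433e+12 / 1.671734e-04 = 9.5256e+15 /cm^3

9.5256e+15


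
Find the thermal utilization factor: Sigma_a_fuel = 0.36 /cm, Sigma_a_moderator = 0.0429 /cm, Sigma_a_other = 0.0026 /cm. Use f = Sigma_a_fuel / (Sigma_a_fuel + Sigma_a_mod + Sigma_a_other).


f = Sigma_a_fuel / (Sigma_a_fuel + Sigma_a_mod + Sigma_a_other)
f = 0.36 / (0.36 + 0.0429 + 0.0026)
f = 0.88779

0.88779


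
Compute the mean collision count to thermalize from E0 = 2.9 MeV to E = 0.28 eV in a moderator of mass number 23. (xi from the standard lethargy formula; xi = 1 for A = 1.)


xi = 1 + (A-1)^2/(2A)*ln((A-1)/(A+1)) = 0.08448899 (for A = 23)
n = ln(E0/E) / xi
n = ln(2.9e6 / 0.28) / 0.08448899
n = ln(1.035714e+07) / 0.08448899 = 191.19

191.19


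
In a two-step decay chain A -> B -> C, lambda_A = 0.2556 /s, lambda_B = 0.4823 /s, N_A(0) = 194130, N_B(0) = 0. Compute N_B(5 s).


N_B(t) = lambda_A * N_A0 / (lambda_B - lambda_A) * [exp(-lambda_A*t) - exp(-lambda_B*t)]
exp(-0.2556*5) = 0.2785939; exp(-0.4823*5) = 0.08968067
N_B = 0.2556 * 194130 / (0.4823 - 0.2556) * (0.2785939 - 0.08968067)
N_B = 41349

41349


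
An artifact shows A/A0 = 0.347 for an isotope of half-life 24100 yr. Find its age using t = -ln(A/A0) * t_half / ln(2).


lambda = ln(2) / t_half = ln(2) / 24100 = 2.876129e-05 /yr
t = -ln(A/A0) / lambda
t = -ln(0.347) / 2.876129e-05
t = 36801 yr

36801


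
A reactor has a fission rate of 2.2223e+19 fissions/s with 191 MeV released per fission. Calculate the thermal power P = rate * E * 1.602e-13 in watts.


P = fission_rate * E_MeV * 1.602e-13
P = 2.2223e+19 * 191 * 1.602e-13
P = 6.7998e+08 W

6.7998e+08


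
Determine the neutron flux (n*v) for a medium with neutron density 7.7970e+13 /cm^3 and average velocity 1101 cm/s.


phi = n * v
phi = 7.7970e+13 * 1101
phi = 8.5845e+16 /cm^2/s

8.5845e+16


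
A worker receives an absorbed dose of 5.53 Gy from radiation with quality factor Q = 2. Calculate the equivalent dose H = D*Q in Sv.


H = D * Q
H = 5.53 * 2
H = 11.060 Sv

11.060


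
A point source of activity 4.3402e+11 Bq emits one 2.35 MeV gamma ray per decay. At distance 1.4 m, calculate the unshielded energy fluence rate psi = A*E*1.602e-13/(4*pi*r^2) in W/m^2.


psi = A * E * 1.602e-13 / (4*pi*r^2)
psi = 4.3402e+11 * 2.35 * 1.602e-13 / (4*pi*1.4^2)
psi = 0.0066340 W/m^2

0.0066340


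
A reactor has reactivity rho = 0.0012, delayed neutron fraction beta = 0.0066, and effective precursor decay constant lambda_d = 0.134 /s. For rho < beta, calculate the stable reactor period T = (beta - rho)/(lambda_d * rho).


T = (beta - rho) / (lambda_d * rho)
T = (0.0066 - 0.0012) / (0.134 * 0.0012)
T = 33.582 s

33.582


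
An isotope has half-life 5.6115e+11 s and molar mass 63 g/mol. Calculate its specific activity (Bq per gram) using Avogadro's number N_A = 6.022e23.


lambda = ln(2) / t_half = ln(2) / 5.6115e+11 = 1.235226e-12 /s
SA = lambda * N_A / M
SA = 1.235226e-12 * 6.022e23 / 63
SA = 1.1807e+10 Bq/g

1.1807e+10


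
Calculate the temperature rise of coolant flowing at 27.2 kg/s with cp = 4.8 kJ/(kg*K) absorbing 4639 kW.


dT = Q / (m_dot * cp)
dT = 4639 / (27.2 * 4.8)
dT = 35.532 C

35.532


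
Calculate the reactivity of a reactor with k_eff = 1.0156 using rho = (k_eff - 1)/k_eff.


rho = (k_eff - 1) / k_eff
rho = (1.0156 - 1) / 1.0156
rho = 0.015360

0.015360


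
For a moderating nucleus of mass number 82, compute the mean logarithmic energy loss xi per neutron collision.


xi = 1 + (A-1)^2/(2A) * ln((A-1)/(A+1))
xi = 1 + (82-1)^2/(2*82) * ln((82-1)/(82 +1))
xi = 0.024193

0.024193


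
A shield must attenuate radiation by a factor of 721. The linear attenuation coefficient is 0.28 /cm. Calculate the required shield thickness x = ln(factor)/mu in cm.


x = ln(factor) / mu
x = ln(721) / 0.28
x = 23.502 cm

23.502


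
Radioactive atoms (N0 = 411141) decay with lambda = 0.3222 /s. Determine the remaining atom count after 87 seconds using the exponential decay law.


N = N0 * exp(-lambda * t)
N = 411141 * exp(-0.3222 * 87)
N = 2.7549e-07

2.7549e-07


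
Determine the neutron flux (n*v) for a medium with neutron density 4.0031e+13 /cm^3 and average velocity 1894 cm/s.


phi = n * v
phi = 4.0031e+13 * 1894
phi = 7.5819e+16 /cm^2/s

7.5819e+16


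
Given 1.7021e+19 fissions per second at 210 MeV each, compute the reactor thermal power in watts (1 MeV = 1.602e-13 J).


P = fission_rate * E_MeV * 1.602e-13
P = 1.7021e+19 * 210 * 1.602e-13
P = 5.7262e+08 W

5.7262e+08


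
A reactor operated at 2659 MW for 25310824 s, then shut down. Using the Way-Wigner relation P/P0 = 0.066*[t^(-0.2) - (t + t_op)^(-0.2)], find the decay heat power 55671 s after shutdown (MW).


P/P0 = 0.066 * [t^(-0.2) - (t + t_op)^(-0.2)]
P/P0 = 0.066 * [55671^(-0.2) - (55671 + 25310824)^(-0.2)]
P/P0 = 0.066 * [0.1124279 - 0.03304821] = 0.005239060
P = 2659 * 0.005239060 = 13.931 MW

13.931


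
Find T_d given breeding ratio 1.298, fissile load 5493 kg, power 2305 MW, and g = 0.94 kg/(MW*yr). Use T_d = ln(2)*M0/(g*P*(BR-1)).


Breeding gain G = BR - 1 = 1.298 - 1 = 0.298
Fissile production rate = g * P * G = 0.94 * 2305 * 0.298 = 645.6766 kg/yr
T_d = ln(2) * M0 / (g * P * G)
T_d = ln(2) * 5493 / 645.6766 = 5.8968 yr

5.8968


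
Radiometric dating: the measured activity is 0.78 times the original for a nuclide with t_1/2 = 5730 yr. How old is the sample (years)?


lambda = ln(2) / t_half = ln(2) / 5730 = 1.209681e-04 /yr
t = -ln(A/A0) / lambda
t = -ln(0.78) / 1.209681e-04
t = 2053.9 yr

2053.9


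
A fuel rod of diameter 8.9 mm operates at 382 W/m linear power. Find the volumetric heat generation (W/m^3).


r = D / 2 / 1000 = 8.9 / 2 / 1000 = 0.00445 m
q''' = q' / (pi * r^2)
q''' = 382 / (pi * 0.00445^2)
q''' = 6.1404e+06 W/m^3

6.1404e+06


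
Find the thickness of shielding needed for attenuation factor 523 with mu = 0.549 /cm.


x = ln(factor) / mu
x = ln(523) / 0.549
x = 11.402 cm

11.402


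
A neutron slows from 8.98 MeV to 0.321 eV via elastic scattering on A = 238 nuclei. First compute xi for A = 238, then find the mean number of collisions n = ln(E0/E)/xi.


xi = 1 + (A-1)^2/(2A)*ln((A-1)/(A+1)) = 0.008379872 (for A = 238)
n = ln(E0/E) / xi
n = ln(8.98e6 / 0.321) / 0.008379872
n = ln(2.797508e+07) / 0.008379872 = 2046.2

2046.2


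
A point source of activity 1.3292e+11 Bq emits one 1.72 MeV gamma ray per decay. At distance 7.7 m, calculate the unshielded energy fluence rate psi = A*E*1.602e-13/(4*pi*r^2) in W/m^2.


psi = A * E * 1.602e-13 / (4*pi*r^2)
psi = 1.3292e+11 * 1.72 * 1.602e-13 / (4*pi*7.7^2)
psi = 4.9158e-05 W/m^2

4.9158e-05


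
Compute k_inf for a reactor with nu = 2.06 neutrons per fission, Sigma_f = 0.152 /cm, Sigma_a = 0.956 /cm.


k_inf = nu * Sigma_f / Sigma_a
k_inf = 2.06 * 0.152 / 0.956
k_inf = 0.32753

0.32753


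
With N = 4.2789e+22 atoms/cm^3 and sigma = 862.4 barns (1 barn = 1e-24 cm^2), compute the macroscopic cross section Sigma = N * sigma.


Sigma = N * sigma_barns * 1e-24
Sigma = 4.2789e+22 * 862.4 * 1e-24
Sigma = 36.901 /cm

36.901


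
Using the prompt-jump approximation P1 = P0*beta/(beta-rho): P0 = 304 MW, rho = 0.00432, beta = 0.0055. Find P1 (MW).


P1/P0 = beta / (beta - rho)
P1/P0 = 0.0055 / (0.0055 - 0.00432) = 4.661017
P1 = 304 * 4.661017 = 1416.9 MW

1416.9


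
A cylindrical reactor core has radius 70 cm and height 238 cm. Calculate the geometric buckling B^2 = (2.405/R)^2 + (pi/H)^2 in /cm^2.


B^2 = (2.405/R)^2 + (pi/H)^2
B^2 = (2.405/70)^2 + (pi/238)^2
B^2 = 0.0013547 /cm^2

0.0013547


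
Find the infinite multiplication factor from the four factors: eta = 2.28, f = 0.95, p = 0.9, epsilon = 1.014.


k_inf = eta * f * p * epsilon
k_inf = 2.28 * 0.95 * 0.9 * 1.014
k_inf = 1.9767

1.9767


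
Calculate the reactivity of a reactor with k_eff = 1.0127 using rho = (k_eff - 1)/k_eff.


rho = (k_eff - 1) / k_eff
rho = (1.0127 - 1) / 1.0127
rho = 0.012541

0.012541


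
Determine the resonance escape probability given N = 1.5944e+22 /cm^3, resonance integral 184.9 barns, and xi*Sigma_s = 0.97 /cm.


p = exp(-N * I * 1e-24 / (xi*Sigma_s))
p = exp(-1.5944e+22 * 184.9 * 1e-24 / 0.97)
p = 0.047872

0.047872


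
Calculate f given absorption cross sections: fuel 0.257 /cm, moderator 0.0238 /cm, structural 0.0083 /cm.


f = Sigma_a_fuel / (Sigma_a_fuel + Sigma_a_mod + Sigma_a_other)
f = 0.257 / (0.257 + 0.0238 + 0.0083)
f = 0.88897

0.88897


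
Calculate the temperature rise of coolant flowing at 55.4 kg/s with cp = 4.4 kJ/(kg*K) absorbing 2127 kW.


dT = Q / (m_dot * cp)
dT = 2127 / (55.4 * 4.4)
dT = 8.7258 C

8.7258


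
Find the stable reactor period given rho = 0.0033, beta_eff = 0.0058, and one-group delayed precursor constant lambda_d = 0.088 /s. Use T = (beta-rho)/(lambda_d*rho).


T = (beta - rho) / (lambda_d * rho)
T = (0.0058 - 0.0033) / (0.088 * 0.0033)
T = 8.6088 s

8.6088


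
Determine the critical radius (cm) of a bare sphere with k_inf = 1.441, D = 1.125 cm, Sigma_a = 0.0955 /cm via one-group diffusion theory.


L^2 = D / Sigma_a = 1.125 / 0.0955 = 11.78010 cm^2
B_m^2 = (k_inf - 1) / L^2 = (1.441 - 1) / 11.78010 = 0.03743601 /cm^2
For a bare sphere: B_g = pi/R, so R_c = pi / sqrt(B_m^2)
R_c = pi / sqrt(0.03743601) = 16.237 cm

16.237


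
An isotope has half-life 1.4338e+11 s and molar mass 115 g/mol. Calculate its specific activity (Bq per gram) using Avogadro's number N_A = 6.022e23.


lambda = ln(2) / t_half = ln(2) / 1.4338e+11 = 4.834337e-12 /s
SA = lambda * N_A / M
SA = 4.834337e-12 * 6.022e23 / 115
SA = 2.5315e+10 Bq/g

2.5315e+10


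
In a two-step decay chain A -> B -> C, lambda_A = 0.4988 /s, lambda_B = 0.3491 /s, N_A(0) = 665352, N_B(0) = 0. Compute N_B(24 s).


N_B(t) = lambda_A * N_A0 / (lambda_B - lambda_A) * [exp(-lambda_A*t) - exp(-lambda_B*t)]
exp(-0.4988*24) = 6.323738e-06; exp(-0.3491*24) = 2.297773e-04
N_B = 0.4988 * 665352 / (0.3491 - 0.4988) * (6.323738e-06 - 2.297773e-04)
N_B = 495.39

495.39


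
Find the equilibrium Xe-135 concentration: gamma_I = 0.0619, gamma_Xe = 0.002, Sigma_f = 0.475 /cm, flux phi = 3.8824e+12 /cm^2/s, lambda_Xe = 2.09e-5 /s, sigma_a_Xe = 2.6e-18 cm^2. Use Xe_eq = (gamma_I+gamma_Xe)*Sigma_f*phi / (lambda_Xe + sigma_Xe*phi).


Xe_eq = (gamma_I + gamma_Xe) * Sigma_f * phi / (lambda_Xe + sigma_Xe * phi)
Numerator = (0.0619 + 0.002) * 0.475 * 3.8824e+12 = 1.178405e+11
Denominator = 2.09e-5 + 2.6e-18 * 3.8824e+12 = 3.099424e-05
Xe_eq = 1.178405e+11 / 3.099424e-05 = 3.8020e+15 /cm^3

3.8020e+15


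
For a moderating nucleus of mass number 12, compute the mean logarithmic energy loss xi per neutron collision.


xi = 1 + (A-1)^2/(2A) * ln((A-1)/(A+1))
xi = 1 + (12-1)^2/(2*12) * ln((12-1)/(12 +1))
xi = 0.15777

0.15777


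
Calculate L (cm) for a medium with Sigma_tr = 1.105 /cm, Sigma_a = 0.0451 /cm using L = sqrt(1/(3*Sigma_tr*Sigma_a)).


D = 1 / (3 * Sigma_tr) = 1 / (3 * 1.105) = 0.3016591 cm
L = sqrt(D / Sigma_a)
L = sqrt(0.3016591 / 0.0451)
L = 2.5862 cm

2.5862


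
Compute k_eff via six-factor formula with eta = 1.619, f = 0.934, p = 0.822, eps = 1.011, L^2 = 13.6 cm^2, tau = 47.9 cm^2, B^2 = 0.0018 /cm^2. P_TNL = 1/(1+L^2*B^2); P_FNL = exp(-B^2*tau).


k_inf = eta*f*p*eps = 1.619*0.934*0.822*1.011 = 1.256657
P_TNL = 1/(1 + L^2*B^2) = 1/(1 + 13.6*0.0018) = 0.9761050
P_FNL = exp(-B^2*tau) = exp(-0.0018*47.9) = 0.9173924
k_eff = k_inf * P_TNL * P_FNL = 1.256657 * 0.9761050 * 0.9173924
k_eff = 1.1253

1.1253


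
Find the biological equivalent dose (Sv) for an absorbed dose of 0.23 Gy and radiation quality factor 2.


H = D * Q
H = 0.23 * 2
H = 0.46000 Sv

0.46000


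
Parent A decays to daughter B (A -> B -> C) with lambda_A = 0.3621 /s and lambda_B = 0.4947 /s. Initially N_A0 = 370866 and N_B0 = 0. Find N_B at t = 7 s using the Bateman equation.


N_B(t) = lambda_A * N_A0 / (lambda_B - lambda_A) * [exp(-lambda_A*t) - exp(-lambda_B*t)]
exp(-0.3621*7) = 0.07928550; exp(-0.4947*7) = 0.03133875
N_B = 0.3621 * 370866 / (0.4947 - 0.3621) * (0.07928550 - 0.03133875)
N_B = 48558

48558


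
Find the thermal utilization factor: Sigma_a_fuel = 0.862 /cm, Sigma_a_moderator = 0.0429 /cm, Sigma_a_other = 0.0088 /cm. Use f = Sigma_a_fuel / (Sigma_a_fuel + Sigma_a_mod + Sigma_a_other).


f = Sigma_a_fuel / (Sigma_a_fuel + Sigma_a_mod + Sigma_a_other)
f = 0.862 / (0.862 + 0.0429 + 0.0088)
f = 0.94342

0.94342


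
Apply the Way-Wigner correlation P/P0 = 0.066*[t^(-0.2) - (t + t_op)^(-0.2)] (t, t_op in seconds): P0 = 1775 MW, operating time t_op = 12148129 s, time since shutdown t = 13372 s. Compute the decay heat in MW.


P/P0 = 0.066 * [t^(-0.2) - (t + t_op)^(-0.2)]
P/P0 = 0.066 * [13372^(-0.2) - (13372 + 12148129)^(-0.2)]
P/P0 = 0.066 * [0.1495412 - 0.03828270] = 0.007343061
P = 1775 * 0.007343061 = 13.034 MW

13.034


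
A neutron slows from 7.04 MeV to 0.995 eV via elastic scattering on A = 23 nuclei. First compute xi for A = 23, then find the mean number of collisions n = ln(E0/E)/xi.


xi = 1 + (A-1)^2/(2A)*ln((A-1)/(A+1)) = 0.08448899 (for A = 23)
n = ln(E0/E) / xi
n = ln(7.04e6 / 0.995) / 0.08448899
n = ln(7.075377e+06) / 0.08448899 = 186.68

186.68


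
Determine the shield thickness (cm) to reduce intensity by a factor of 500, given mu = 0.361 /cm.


x = ln(factor) / mu
x = ln(500) / 0.361
x = 17.215 cm

17.215


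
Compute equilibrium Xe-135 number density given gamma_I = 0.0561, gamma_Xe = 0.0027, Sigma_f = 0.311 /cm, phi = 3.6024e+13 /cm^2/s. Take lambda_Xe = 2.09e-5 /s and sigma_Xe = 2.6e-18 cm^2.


Xe_eq = (gamma_I + gamma_Xe) * Sigma_f * phi / (lambda_Xe + sigma_Xe * phi)
Numerator = (0.0561 + 0.0027) * 0.311 * 3.6024e+13 = 6.587637e+11
Denominator = 2.09e-5 + 2.6e-18 * 3.6024e+13 = 1.145624e-04
Xe_eq = 6.587637e+11 / 1.145624e-04 = 5.7503e+15 /cm^3

5.7503e+15


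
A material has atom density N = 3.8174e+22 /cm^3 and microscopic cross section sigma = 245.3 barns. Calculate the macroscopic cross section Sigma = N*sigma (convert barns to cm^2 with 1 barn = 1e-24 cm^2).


Sigma = N * sigma_barns * 1e-24
Sigma = 3.8174e+22 * 245.3 * 1e-24
Sigma = 9.3641 /cm

9.3641


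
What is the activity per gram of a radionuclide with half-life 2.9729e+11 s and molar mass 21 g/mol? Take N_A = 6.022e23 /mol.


lambda = ln(2) / t_half = ln(2) / 2.9729e+11 = 2.331552e-12 /s
SA = lambda * N_A / M
SA = 2.331552e-12 * 6.022e23 / 21
SA = 6.6860e+10 Bq/g

6.6860e+10


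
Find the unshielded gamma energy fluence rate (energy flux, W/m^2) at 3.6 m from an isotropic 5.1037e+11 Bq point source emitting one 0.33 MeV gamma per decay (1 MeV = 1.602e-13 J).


psi = A * E * 1.602e-13 / (4*pi*r^2)
psi = 5.1037e+11 * 0.33 * 1.602e-13 / (4*pi*3.6^2)
psi = 1.6567e-04 W/m^2

1.6567e-04


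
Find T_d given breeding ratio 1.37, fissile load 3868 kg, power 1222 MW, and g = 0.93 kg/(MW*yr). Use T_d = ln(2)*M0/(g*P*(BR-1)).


Breeding gain G = BR - 1 = 1.37 - 1 = 0.37
Fissile production rate = g * P * G = 0.93 * 1222 * 0.37 = 420.4902 kg/yr
T_d = ln(2) * M0 / (g * P * G)
T_d = ln(2) * 3868 / 420.4902 = 6.3761 yr

6.3761


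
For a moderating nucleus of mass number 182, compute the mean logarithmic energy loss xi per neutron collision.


xi = 1 + (A-1)^2/(2A) * ln((A-1)/(A+1))
xi = 1 + (182-1)^2/(2*182) * ln((182-1)/(182 +1))
xi = 0.010949

0.010949


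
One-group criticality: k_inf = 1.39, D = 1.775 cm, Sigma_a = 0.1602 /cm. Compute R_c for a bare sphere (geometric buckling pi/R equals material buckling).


L^2 = D / Sigma_a = 1.775 / 0.1602 = 11.07990 cm^2
B_m^2 = (k_inf - 1) / L^2 = (1.39 - 1) / 11.07990 = 0.03519887 /cm^2
For a bare sphere: B_g = pi/R, so R_c = pi / sqrt(B_m^2)
R_c = pi / sqrt(0.03519887) = 16.745 cm

16.745


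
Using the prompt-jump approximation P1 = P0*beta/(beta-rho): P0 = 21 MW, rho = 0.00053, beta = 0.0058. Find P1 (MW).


P1/P0 = beta / (beta - rho)
P1/P0 = 0.0058 / (0.0058 - 0.00053) = 1.100569
P1 = 21 * 1.100569 = 23.112 MW

23.112


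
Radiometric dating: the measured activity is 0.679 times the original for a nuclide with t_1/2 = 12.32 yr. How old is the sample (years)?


lambda = ln(2) / t_half = ln(2) / 12.32 = 0.05626195 /yr
t = -ln(A/A0) / lambda
t = -ln(0.679) / 0.05626195
t = 6.8809 yr

6.8809


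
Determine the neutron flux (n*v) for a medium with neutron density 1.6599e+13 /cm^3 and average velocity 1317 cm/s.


phi = n * v
phi = 1.6599e+13 * 1317
phi = 2.1861e+16 /cm^2/s

2.1861e+16


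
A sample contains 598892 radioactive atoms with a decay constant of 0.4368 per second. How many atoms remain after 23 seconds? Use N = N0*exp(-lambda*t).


N = N0 * exp(-lambda * t)
N = 598892 * exp(-0.4368 * 23)
N = 25.957

25.957


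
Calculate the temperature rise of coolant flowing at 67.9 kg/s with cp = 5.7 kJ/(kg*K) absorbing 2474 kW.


dT = Q / (m_dot * cp)
dT = 2474 / (67.9 * 5.7)
dT = 6.3923 C

6.3923


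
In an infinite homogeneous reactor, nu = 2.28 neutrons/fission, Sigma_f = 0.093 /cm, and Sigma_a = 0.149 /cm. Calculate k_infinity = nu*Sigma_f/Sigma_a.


k_inf = nu * Sigma_f / Sigma_a
k_inf = 2.28 * 0.093 / 0.149
k_inf = 1.4231

1.4231


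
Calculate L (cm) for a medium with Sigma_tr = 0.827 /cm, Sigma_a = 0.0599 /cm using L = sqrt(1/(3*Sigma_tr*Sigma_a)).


D = 1 / (3 * Sigma_tr) = 1 / (3 * 0.827) = 0.4030633 cm
L = sqrt(D / Sigma_a)
L = sqrt(0.4030633 / 0.0599)
L = 2.5940 cm

2.5940


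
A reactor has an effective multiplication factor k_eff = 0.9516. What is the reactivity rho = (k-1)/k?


rho = (k_eff - 1) / k_eff
rho = (0.9516 - 1) / 0.9516
rho = -0.050862

-0.050862


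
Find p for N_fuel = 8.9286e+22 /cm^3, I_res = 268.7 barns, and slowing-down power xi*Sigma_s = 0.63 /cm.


p = exp(-N * I * 1e-24 / (xi*Sigma_s))
p = exp(-8.9286e+22 * 268.7 * 1e-24 / 0.63)
p = 2.8943e-17

2.8943e-17


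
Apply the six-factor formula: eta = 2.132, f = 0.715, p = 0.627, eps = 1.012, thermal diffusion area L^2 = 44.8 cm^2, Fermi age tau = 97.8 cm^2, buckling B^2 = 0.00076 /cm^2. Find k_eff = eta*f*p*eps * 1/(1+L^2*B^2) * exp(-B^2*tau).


k_inf = eta*f*p*eps = 2.132*0.715*0.627*1.012 = 0.9672557
P_TNL = 1/(1 + L^2*B^2) = 1/(1 + 44.8*0.00076) = 0.9670731
P_FNL = exp(-B^2*tau) = exp(-0.00076*97.8) = 0.9283671
k_eff = k_inf * P_TNL * P_FNL = 0.9672557 * 0.9670731 * 0.9283671
k_eff = 0.86840

0.86840


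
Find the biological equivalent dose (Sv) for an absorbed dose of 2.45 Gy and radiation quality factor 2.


H = D * Q
H = 2.45 * 2
H = 4.9000 Sv

4.9000


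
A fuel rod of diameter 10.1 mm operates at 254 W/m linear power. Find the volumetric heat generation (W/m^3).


r = D / 2 / 1000 = 10.1 / 2 / 1000 = 0.00505 m
q''' = q' / (pi * r^2)
q''' = 254 / (pi * 0.00505^2)
q''' = 3.1703e+06 W/m^3

3.1703e+06


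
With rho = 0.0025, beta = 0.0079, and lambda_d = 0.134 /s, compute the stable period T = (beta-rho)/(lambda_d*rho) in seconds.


T = (beta - rho) / (lambda_d * rho)
T = (0.0079 - 0.0025) / (0.134 * 0.0025)
T = 16.119 s

16.119


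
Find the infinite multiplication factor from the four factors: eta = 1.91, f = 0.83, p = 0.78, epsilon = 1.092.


k_inf = eta * f * p * epsilon
k_inf = 1.91 * 0.83 * 0.78 * 1.092
k_inf = 1.3503

1.3503


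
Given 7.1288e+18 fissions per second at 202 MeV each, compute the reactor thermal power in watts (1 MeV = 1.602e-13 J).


P = fission_rate * E_MeV * 1.602e-13
P = 7.1288e+18 * 202 * 1.602e-13
P = 2.3069e+08 W

2.3069e+08


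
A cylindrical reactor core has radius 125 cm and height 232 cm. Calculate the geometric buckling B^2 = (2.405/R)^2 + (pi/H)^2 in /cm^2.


B^2 = (2.405/R)^2 + (pi/H)^2
B^2 = (2.405/125)^2 + (pi/232)^2
B^2 = 5.5355e-04 /cm^2

5.5355e-04


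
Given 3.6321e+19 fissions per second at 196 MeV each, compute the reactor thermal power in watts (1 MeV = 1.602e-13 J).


P = fission_rate * E_MeV * 1.602e-13
P = 3.6321e+19 * 196 * 1.602e-13
P = 1.1405e+09 W

1.1405e+09


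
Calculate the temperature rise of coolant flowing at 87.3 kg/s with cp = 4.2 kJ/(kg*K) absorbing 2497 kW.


dT = Q / (m_dot * cp)
dT = 2497 / (87.3 * 4.2)
dT = 6.8101 C

6.8101


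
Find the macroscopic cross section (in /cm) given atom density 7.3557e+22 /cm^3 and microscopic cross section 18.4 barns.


Sigma = N * sigma_barns * 1e-24
Sigma = 7.3557e+22 * 18.4 * 1e-24
Sigma = 1.3534 /cm

1.3534


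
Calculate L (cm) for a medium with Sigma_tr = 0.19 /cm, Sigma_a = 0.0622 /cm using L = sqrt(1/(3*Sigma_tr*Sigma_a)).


D = 1 / (3 * Sigma_tr) = 1 / (3 * 0.19) = 1.754386 cm
L = sqrt(D / Sigma_a)
L = sqrt(1.754386 / 0.0622)
L = 5.3109 cm

5.3109


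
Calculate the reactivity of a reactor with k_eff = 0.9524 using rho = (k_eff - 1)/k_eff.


rho = (k_eff - 1) / k_eff
rho = (0.9524 - 1) / 0.9524
rho = -0.049979

-0.049979


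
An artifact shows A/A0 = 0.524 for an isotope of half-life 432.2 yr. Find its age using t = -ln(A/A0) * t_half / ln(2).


lambda = ln(2) / t_half = ln(2) / 432.2 = 0.001603765 /yr
t = -ln(A/A0) / lambda
t = -ln(0.524) / 0.001603765
t = 402.97 yr

402.97


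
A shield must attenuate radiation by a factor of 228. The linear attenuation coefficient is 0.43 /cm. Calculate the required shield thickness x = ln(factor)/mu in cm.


x = ln(factor) / mu
x = ln(228) / 0.43
x = 12.626 cm

12.626


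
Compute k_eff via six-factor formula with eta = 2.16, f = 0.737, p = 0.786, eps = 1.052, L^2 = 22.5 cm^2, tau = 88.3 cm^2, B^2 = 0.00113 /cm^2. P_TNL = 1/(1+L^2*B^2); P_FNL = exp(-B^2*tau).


k_inf = eta*f*p*eps = 2.16*0.737*0.786*1.052 = 1.316314
P_TNL = 1/(1 + L^2*B^2) = 1/(1 + 22.5*0.00113) = 0.9752054
P_FNL = exp(-B^2*tau) = exp(-0.00113*88.3) = 0.9050374
k_eff = k_inf * P_TNL * P_FNL = 1.316314 * 0.9752054 * 0.9050374
k_eff = 1.1618

1.1618


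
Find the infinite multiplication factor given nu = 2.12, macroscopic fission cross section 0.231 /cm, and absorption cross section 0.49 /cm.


k_inf = nu * Sigma_f / Sigma_a
k_inf = 2.12 * 0.231 / 0.49
k_inf = 0.99943

0.99943


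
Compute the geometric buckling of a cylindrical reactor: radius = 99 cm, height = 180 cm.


B^2 = (2.405/R)^2 + (pi/H)^2
B^2 = (2.405/99)^2 + (pi/180)^2
B^2 = 8.9476e-04 /cm^2

8.9476e-04


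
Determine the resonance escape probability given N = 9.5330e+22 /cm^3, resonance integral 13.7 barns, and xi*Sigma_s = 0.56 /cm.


p = exp(-N * I * 1e-24 / (xi*Sigma_s))
p = exp(-9.5330e+22 * 13.7 * 1e-24 / 0.56)
p = 0.097084

0.097084


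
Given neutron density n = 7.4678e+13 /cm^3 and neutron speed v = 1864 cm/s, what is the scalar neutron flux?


phi = n * v
phi = 7.4678e+13 * 1864
phi = 1.3920e+17 /cm^2/s

1.3920e+17


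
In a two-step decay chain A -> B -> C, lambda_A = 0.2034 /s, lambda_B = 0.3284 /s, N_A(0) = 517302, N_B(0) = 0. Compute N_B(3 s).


N_B(t) = lambda_A * N_A0 / (lambda_B - lambda_A) * [exp(-lambda_A*t) - exp(-lambda_B*t)]
exp(-0.2034*3) = 0.5432422; exp(-0.3284*3) = 0.3733645
N_B = 0.2034 * 517302 / (0.3284 - 0.2034) * (0.5432422 - 0.3733645)
N_B = 142995

142995


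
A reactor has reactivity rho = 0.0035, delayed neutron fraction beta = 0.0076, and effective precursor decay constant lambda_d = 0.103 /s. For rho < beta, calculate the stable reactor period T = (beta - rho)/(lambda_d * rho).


T = (beta - rho) / (lambda_d * rho)
T = (0.0076 - 0.0035) / (0.103 * 0.0035)
T = 11.373 s

11.373


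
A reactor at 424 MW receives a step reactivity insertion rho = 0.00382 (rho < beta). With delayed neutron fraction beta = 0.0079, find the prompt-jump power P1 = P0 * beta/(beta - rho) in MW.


P1/P0 = beta / (beta - rho)
P1/P0 = 0.0079 / (0.0079 - 0.00382) = 1.936275
P1 = 424 * 1.936275 = 820.98 MW

820.98


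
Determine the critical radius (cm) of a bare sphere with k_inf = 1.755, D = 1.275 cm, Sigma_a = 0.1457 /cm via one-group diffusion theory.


L^2 = D / Sigma_a = 1.275 / 0.1457 = 8.750858 cm^2
B_m^2 = (k_inf - 1) / L^2 = (1.755 - 1) / 8.750858 = 0.08627725 /cm^2
For a bare sphere: B_g = pi/R, so R_c = pi / sqrt(B_m^2)
R_c = pi / sqrt(0.08627725) = 10.696 cm

10.696


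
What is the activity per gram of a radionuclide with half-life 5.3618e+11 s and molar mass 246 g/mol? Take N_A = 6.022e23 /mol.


lambda = ln(2) / t_half = ln(2) / 5.3618e+11 = 1.292751e-12 /s
SA = lambda * N_A / M
SA = 1.292751e-12 * 6.022e23 / 246
SA = 3.1646e+09 Bq/g

3.1646e+09


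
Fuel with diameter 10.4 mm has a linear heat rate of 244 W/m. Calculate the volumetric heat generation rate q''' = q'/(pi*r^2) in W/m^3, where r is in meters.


r = D / 2 / 1000 = 10.4 / 2 / 1000 = 0.0052 m
q''' = q' / (pi * r^2)
q''' = 244 / (pi * 0.0052^2)
q''' = 2.8723e+06 W/m^3

2.8723e+06


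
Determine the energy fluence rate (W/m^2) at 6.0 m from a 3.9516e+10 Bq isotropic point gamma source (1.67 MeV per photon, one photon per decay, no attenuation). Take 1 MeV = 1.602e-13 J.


psi = A * E * 1.602e-13 / (4*pi*r^2)
psi = 3.9516e+10 * 1.67 * 1.602e-13 / (4*pi*6.0^2)
psi = 2.3369e-05 W/m^2

2.3369e-05


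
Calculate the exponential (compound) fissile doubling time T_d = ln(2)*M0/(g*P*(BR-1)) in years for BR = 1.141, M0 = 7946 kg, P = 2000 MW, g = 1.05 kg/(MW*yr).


Breeding gain G = BR - 1 = 1.141 - 1 = 0.141
Fissile production rate = g * P * G = 1.05 * 2000 * 0.141 = 296.1 kg/yr
T_d = ln(2) * M0 / (g * P * G)
T_d = ln(2) * 7946 / 296.1 = 18.601 yr

18.601


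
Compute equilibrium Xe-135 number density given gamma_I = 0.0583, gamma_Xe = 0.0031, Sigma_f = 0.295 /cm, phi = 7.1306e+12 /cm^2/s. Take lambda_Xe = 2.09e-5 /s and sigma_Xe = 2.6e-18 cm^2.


Xe_eq = (gamma_I + gamma_Xe) * Sigma_f * phi / (lambda_Xe + sigma_Xe * phi)
Numerator = (0.0583 + 0.0031) * 0.295 * 7.1306e+12 = 1.291566e+11
Denominator = 2.09e-5 + 2.6e-18 * 7.1306e+12 = 3.943956e-05
Xe_eq = 1.291566e+11 / 3.943956e-05 = 3.2748e+15 /cm^3

3.2748e+15


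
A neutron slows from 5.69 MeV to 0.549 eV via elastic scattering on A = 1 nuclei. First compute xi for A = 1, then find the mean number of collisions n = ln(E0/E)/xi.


xi = 1 + (A-1)^2/(2A)*ln((A-1)/(A+1)) = 1 (for A = 1)
n = ln(E0/E) / xi
n = ln(5.69e6 / 0.549) / 1
n = ln(1.036430e+07) / 1 = 16.154

16.154


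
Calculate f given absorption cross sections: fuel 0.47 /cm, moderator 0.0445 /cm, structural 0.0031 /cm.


f = Sigma_a_fuel / (Sigma_a_fuel + Sigma_a_mod + Sigma_a_other)
f = 0.47 / (0.47 + 0.0445 + 0.0031)
f = 0.90804

0.90804


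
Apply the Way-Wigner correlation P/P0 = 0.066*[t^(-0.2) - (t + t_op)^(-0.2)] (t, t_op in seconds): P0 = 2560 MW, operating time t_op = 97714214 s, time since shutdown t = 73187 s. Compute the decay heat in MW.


P/P0 = 0.066 * [t^(-0.2) - (t + t_op)^(-0.2)]
P/P0 = 0.066 * [73187^(-0.2) - (73187 + 97714214)^(-0.2)]
P/P0 = 0.066 * [0.1064420 - 0.02523152] = 0.005359892
P = 2560 * 0.005359892 = 13.721 MW

13.721


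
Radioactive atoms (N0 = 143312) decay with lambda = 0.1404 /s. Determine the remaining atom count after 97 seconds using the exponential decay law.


N = N0 * exp(-lambda * t)
N = 143312 * exp(-0.1404 * 97)
N = 0.17447

0.17447


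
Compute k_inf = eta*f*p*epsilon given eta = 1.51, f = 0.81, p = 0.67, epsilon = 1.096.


k_inf = eta * f * p * epsilon
k_inf = 1.51 * 0.81 * 0.67 * 1.096
k_inf = 0.89815

0.89815


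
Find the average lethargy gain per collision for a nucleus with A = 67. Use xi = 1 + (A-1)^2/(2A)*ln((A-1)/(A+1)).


xi = 1 + (A-1)^2/(2A) * ln((A-1)/(A+1))
xi = 1 + (67-1)^2/(2*67) * ln((67-1)/(67 +1))
xi = 0.029556

0.029556


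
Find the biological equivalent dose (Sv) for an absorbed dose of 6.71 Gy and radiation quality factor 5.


H = D * Q
H = 6.71 * 5
H = 33.550 Sv

33.550


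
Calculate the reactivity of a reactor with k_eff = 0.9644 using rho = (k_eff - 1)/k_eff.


rho = (k_eff - 1) / k_eff
rho = (0.9644 - 1) / 0.9644
rho = -0.036914

-0.036914


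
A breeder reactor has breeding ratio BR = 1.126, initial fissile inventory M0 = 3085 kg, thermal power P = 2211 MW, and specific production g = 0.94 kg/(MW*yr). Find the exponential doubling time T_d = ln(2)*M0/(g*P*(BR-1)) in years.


Breeding gain G = BR - 1 = 1.126 - 1 = 0.126
Fissile production rate = g * P * G = 0.94 * 2211 * 0.126 = 261.87084 kg/yr
T_d = ln(2) * M0 / (g * P * G)
T_d = ln(2) * 3085 / 261.87084 = 8.1657 yr

8.1657


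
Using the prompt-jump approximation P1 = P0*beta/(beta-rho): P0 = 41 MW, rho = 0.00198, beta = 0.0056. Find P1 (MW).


P1/P0 = beta / (beta - rho)
P1/P0 = 0.0056 / (0.0056 - 0.00198) = 1.546961
P1 = 41 * 1.546961 = 63.425 MW

63.425


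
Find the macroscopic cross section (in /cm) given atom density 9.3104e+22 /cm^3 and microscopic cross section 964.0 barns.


Sigma = N * sigma_barns * 1e-24
Sigma = 9.3104e+22 * 964.0 * 1e-24
Sigma = 89.752 /cm

89.752


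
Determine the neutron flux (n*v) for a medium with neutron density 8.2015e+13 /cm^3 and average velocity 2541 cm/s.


phi = n * v
phi = 8.2015e+13 * 2541
phi = 2.0840e+17 /cm^2/s

2.0840e+17


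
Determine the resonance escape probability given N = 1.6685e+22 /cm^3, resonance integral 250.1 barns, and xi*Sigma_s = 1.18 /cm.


p = exp(-N * I * 1e-24 / (xi*Sigma_s))
p = exp(-1.6685e+22 * 250.1 * 1e-24 / 1.18)
p = 0.029119

0.029119


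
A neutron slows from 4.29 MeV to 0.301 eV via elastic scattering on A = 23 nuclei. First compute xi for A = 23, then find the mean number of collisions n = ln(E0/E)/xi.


xi = 1 + (A-1)^2/(2A)*ln((A-1)/(A+1)) = 0.08448899 (for A = 23)
n = ln(E0/E) / xi
n = ln(4.29e6 / 0.301) / 0.08448899
n = ln(1.425249e+07) / 0.08448899 = 194.97

194.97


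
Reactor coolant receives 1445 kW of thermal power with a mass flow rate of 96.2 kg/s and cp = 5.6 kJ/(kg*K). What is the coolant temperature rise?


dT = Q / (m_dot * cp)
dT = 1445 / (96.2 * 5.6)
dT = 2.6823 C

2.6823


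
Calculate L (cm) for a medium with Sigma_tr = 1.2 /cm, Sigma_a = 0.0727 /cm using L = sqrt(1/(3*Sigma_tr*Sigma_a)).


D = 1 / (3 * Sigma_tr) = 1 / (3 * 1.2) = 0.2777778 cm
L = sqrt(D / Sigma_a)
L = sqrt(0.2777778 / 0.0727)
L = 1.9547 cm

1.9547


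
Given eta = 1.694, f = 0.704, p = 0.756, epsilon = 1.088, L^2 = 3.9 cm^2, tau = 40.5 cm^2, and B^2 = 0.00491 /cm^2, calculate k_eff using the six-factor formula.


k_inf = eta*f*p*eps = 1.694*0.704*0.756*1.088 = 0.9809272
P_TNL = 1/(1 + L^2*B^2) = 1/(1 + 3.9*0.00491) = 0.9812108
P_FNL = exp(-B^2*tau) = exp(-0.00491*40.5) = 0.8196687
k_eff = k_inf * P_TNL * P_FNL = 0.9809272 * 0.9812108 * 0.8196687
k_eff = 0.78893

0.78893


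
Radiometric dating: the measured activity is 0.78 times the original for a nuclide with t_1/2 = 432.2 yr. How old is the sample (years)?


lambda = ln(2) / t_half = ln(2) / 432.2 = 0.001603765 /yr
t = -ln(A/A0) / lambda
t = -ln(0.78) / 0.001603765
t = 154.92 yr

154.92


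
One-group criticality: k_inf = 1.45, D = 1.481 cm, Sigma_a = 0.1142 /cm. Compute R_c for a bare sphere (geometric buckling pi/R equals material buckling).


L^2 = D / Sigma_a = 1.481 / 0.1142 = 12.96848 cm^2
B_m^2 = (k_inf - 1) / L^2 = (1.45 - 1) / 12.96848 = 0.03469952 /cm^2
For a bare sphere: B_g = pi/R, so R_c = pi / sqrt(B_m^2)
R_c = pi / sqrt(0.03469952) = 16.865 cm

16.865


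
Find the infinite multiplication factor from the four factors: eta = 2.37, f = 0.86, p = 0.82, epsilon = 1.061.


k_inf = eta * f * p * epsilon
k_inf = 2.37 * 0.86 * 0.82 * 1.061
k_inf = 1.7733

1.7733


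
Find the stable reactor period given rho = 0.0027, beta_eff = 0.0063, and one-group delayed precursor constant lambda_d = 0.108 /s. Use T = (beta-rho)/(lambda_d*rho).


T = (beta - rho) / (lambda_d * rho)
T = (0.0063 - 0.0027) / (0.108 * 0.0027)
T = 12.346 s

12.346


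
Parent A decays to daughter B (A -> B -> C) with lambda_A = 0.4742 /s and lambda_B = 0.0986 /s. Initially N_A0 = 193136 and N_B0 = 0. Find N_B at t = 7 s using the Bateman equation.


N_B(t) = lambda_A * N_A0 / (lambda_B - lambda_A) * [exp(-lambda_A*t) - exp(-lambda_B*t)]
exp(-0.4742*7) = 0.03617453; exp(-0.0986*7) = 0.5014758
N_B = 0.4742 * 193136 / (0.0986 - 0.4742) * (0.03617453 - 0.5014758)
N_B = 113458

113458


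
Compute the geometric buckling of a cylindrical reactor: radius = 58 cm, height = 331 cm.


B^2 = (2.405/R)^2 + (pi/H)^2
B^2 = (2.405/58)^2 + (pi/331)^2
B^2 = 0.0018095 /cm^2

0.0018095


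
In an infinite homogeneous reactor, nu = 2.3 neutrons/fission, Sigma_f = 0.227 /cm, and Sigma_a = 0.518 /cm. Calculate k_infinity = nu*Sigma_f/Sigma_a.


k_inf = nu * Sigma_f / Sigma_a
k_inf = 2.3 * 0.227 / 0.518
k_inf = 1.0079

1.0079


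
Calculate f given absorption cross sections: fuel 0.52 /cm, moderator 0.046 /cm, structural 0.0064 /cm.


f = Sigma_a_fuel / (Sigma_a_fuel + Sigma_a_mod + Sigma_a_other)
f = 0.52 / (0.52 + 0.046 + 0.0064)
f = 0.90846

0.90846


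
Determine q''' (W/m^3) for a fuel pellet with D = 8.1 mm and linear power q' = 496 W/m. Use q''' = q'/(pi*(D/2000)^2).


r = D / 2 / 1000 = 8.1 / 2 / 1000 = 0.00405 m
q''' = q' / (pi * r^2)
q''' = 496 / (pi * 0.00405^2)
q''' = 9.6255e+06 W/m^3

9.6255e+06


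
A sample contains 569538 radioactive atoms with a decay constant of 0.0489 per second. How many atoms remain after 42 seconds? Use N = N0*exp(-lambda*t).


N = N0 * exp(-lambda * t)
N = 569538 * exp(-0.0489 * 42)
N = 73041

73041


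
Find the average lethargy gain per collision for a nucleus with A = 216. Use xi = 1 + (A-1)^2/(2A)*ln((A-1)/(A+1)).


xi = 1 + (A-1)^2/(2A) * ln((A-1)/(A+1))
xi = 1 + (216-1)^2/(2*216) * ln((216-1)/(216 +1))
xi = 0.0092307

0.0092307


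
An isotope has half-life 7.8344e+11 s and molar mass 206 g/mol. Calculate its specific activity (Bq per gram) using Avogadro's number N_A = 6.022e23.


lambda = ln(2) / t_half = ln(2) / 7.8344e+11 = 8.847483e-13 /s
SA = lambda * N_A / M
SA = 8.847483e-13 * 6.022e23 / 206
SA = 2.5864e+09 Bq/g

2.5864e+09


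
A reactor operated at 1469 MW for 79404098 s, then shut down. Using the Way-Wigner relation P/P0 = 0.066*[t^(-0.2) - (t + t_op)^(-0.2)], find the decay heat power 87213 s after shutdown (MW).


P/P0 = 0.066 * [t^(-0.2) - (t + t_op)^(-0.2)]
P/P0 = 0.066 * [87213^(-0.2) - (87213 + 79404098)^(-0.2)]
P/P0 = 0.066 * [0.1027741 - 0.02629881] = 0.005047369
P = 1469 * 0.005047369 = 7.4146 MW

7.4146
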